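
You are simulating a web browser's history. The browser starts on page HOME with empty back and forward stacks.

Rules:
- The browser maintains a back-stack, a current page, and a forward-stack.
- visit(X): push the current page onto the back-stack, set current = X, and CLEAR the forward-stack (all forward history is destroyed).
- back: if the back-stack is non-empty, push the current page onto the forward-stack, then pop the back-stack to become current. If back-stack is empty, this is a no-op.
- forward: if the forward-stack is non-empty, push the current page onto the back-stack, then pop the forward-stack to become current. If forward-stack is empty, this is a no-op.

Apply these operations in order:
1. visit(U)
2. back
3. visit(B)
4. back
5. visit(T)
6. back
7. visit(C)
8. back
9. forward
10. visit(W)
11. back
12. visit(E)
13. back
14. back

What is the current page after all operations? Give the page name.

Answer: HOME

Derivation:
After 1 (visit(U)): cur=U back=1 fwd=0
After 2 (back): cur=HOME back=0 fwd=1
After 3 (visit(B)): cur=B back=1 fwd=0
After 4 (back): cur=HOME back=0 fwd=1
After 5 (visit(T)): cur=T back=1 fwd=0
After 6 (back): cur=HOME back=0 fwd=1
After 7 (visit(C)): cur=C back=1 fwd=0
After 8 (back): cur=HOME back=0 fwd=1
After 9 (forward): cur=C back=1 fwd=0
After 10 (visit(W)): cur=W back=2 fwd=0
After 11 (back): cur=C back=1 fwd=1
After 12 (visit(E)): cur=E back=2 fwd=0
After 13 (back): cur=C back=1 fwd=1
After 14 (back): cur=HOME back=0 fwd=2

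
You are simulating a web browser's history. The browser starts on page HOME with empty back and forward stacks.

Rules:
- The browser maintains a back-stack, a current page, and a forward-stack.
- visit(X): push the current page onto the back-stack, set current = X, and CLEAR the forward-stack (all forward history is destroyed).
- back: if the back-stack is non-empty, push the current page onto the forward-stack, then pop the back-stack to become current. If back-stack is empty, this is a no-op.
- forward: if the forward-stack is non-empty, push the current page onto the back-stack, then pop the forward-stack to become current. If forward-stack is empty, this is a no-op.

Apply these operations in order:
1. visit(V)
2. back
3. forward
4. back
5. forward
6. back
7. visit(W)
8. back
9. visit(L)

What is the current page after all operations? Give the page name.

Answer: L

Derivation:
After 1 (visit(V)): cur=V back=1 fwd=0
After 2 (back): cur=HOME back=0 fwd=1
After 3 (forward): cur=V back=1 fwd=0
After 4 (back): cur=HOME back=0 fwd=1
After 5 (forward): cur=V back=1 fwd=0
After 6 (back): cur=HOME back=0 fwd=1
After 7 (visit(W)): cur=W back=1 fwd=0
After 8 (back): cur=HOME back=0 fwd=1
After 9 (visit(L)): cur=L back=1 fwd=0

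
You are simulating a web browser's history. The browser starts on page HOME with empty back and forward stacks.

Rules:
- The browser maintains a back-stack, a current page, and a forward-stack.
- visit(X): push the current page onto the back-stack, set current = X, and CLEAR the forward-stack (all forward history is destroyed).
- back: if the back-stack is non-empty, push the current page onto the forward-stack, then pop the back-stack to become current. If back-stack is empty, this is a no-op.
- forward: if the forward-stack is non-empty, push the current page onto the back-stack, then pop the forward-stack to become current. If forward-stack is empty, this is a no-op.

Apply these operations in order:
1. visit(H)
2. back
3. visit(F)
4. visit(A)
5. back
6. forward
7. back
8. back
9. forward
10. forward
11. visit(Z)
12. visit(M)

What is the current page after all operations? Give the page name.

Answer: M

Derivation:
After 1 (visit(H)): cur=H back=1 fwd=0
After 2 (back): cur=HOME back=0 fwd=1
After 3 (visit(F)): cur=F back=1 fwd=0
After 4 (visit(A)): cur=A back=2 fwd=0
After 5 (back): cur=F back=1 fwd=1
After 6 (forward): cur=A back=2 fwd=0
After 7 (back): cur=F back=1 fwd=1
After 8 (back): cur=HOME back=0 fwd=2
After 9 (forward): cur=F back=1 fwd=1
After 10 (forward): cur=A back=2 fwd=0
After 11 (visit(Z)): cur=Z back=3 fwd=0
After 12 (visit(M)): cur=M back=4 fwd=0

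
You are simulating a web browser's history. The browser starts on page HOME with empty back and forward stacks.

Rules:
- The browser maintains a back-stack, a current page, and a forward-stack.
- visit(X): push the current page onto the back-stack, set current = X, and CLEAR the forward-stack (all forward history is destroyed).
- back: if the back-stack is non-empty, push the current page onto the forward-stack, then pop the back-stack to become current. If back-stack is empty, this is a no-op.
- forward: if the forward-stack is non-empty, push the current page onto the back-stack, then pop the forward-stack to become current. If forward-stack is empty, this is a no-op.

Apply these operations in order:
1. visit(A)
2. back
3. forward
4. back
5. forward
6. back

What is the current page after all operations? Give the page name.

Answer: HOME

Derivation:
After 1 (visit(A)): cur=A back=1 fwd=0
After 2 (back): cur=HOME back=0 fwd=1
After 3 (forward): cur=A back=1 fwd=0
After 4 (back): cur=HOME back=0 fwd=1
After 5 (forward): cur=A back=1 fwd=0
After 6 (back): cur=HOME back=0 fwd=1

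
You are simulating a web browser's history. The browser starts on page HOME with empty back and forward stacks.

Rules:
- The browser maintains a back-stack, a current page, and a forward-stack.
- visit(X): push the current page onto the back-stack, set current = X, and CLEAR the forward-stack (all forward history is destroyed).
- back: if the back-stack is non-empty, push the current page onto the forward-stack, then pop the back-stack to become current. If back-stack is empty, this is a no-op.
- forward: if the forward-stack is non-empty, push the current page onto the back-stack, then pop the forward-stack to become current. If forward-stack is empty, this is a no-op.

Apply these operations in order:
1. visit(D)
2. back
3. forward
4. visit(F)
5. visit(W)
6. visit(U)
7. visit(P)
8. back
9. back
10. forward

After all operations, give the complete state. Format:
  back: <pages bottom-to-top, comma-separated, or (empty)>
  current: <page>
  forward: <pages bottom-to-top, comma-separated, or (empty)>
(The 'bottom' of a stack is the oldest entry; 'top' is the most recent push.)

Answer: back: HOME,D,F,W
current: U
forward: P

Derivation:
After 1 (visit(D)): cur=D back=1 fwd=0
After 2 (back): cur=HOME back=0 fwd=1
After 3 (forward): cur=D back=1 fwd=0
After 4 (visit(F)): cur=F back=2 fwd=0
After 5 (visit(W)): cur=W back=3 fwd=0
After 6 (visit(U)): cur=U back=4 fwd=0
After 7 (visit(P)): cur=P back=5 fwd=0
After 8 (back): cur=U back=4 fwd=1
After 9 (back): cur=W back=3 fwd=2
After 10 (forward): cur=U back=4 fwd=1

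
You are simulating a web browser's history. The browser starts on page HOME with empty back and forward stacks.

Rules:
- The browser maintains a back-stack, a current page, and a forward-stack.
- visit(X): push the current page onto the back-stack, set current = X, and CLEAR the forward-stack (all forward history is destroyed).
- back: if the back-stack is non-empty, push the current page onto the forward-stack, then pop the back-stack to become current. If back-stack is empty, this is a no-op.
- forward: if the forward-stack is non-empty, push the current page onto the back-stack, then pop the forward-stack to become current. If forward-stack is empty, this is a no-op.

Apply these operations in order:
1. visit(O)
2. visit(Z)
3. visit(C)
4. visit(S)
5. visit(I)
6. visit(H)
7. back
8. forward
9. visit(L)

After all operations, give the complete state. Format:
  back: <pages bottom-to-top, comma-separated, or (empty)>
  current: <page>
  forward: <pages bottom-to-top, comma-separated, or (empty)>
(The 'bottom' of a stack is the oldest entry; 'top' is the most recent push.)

After 1 (visit(O)): cur=O back=1 fwd=0
After 2 (visit(Z)): cur=Z back=2 fwd=0
After 3 (visit(C)): cur=C back=3 fwd=0
After 4 (visit(S)): cur=S back=4 fwd=0
After 5 (visit(I)): cur=I back=5 fwd=0
After 6 (visit(H)): cur=H back=6 fwd=0
After 7 (back): cur=I back=5 fwd=1
After 8 (forward): cur=H back=6 fwd=0
After 9 (visit(L)): cur=L back=7 fwd=0

Answer: back: HOME,O,Z,C,S,I,H
current: L
forward: (empty)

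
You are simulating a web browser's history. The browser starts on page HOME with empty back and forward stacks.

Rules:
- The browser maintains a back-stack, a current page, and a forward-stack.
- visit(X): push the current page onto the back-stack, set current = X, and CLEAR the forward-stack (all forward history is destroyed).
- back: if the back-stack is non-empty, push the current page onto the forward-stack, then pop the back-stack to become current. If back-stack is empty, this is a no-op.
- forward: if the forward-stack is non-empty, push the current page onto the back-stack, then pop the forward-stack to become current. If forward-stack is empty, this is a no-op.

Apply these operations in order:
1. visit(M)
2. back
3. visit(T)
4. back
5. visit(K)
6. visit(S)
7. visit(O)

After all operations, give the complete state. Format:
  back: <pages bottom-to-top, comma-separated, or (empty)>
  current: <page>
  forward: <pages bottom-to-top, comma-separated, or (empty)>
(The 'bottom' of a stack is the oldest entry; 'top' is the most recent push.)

After 1 (visit(M)): cur=M back=1 fwd=0
After 2 (back): cur=HOME back=0 fwd=1
After 3 (visit(T)): cur=T back=1 fwd=0
After 4 (back): cur=HOME back=0 fwd=1
After 5 (visit(K)): cur=K back=1 fwd=0
After 6 (visit(S)): cur=S back=2 fwd=0
After 7 (visit(O)): cur=O back=3 fwd=0

Answer: back: HOME,K,S
current: O
forward: (empty)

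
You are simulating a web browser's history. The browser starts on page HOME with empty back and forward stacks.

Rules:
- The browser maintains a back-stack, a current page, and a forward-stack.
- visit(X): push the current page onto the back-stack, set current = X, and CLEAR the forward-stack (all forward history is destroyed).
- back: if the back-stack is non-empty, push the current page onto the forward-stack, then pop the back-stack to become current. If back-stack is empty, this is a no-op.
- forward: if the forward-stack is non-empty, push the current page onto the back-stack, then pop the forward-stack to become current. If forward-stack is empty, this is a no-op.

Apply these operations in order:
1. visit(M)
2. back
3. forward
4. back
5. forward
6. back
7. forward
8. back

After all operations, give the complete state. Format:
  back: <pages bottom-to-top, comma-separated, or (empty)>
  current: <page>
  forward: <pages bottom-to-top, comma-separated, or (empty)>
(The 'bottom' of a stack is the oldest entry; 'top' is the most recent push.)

After 1 (visit(M)): cur=M back=1 fwd=0
After 2 (back): cur=HOME back=0 fwd=1
After 3 (forward): cur=M back=1 fwd=0
After 4 (back): cur=HOME back=0 fwd=1
After 5 (forward): cur=M back=1 fwd=0
After 6 (back): cur=HOME back=0 fwd=1
After 7 (forward): cur=M back=1 fwd=0
After 8 (back): cur=HOME back=0 fwd=1

Answer: back: (empty)
current: HOME
forward: M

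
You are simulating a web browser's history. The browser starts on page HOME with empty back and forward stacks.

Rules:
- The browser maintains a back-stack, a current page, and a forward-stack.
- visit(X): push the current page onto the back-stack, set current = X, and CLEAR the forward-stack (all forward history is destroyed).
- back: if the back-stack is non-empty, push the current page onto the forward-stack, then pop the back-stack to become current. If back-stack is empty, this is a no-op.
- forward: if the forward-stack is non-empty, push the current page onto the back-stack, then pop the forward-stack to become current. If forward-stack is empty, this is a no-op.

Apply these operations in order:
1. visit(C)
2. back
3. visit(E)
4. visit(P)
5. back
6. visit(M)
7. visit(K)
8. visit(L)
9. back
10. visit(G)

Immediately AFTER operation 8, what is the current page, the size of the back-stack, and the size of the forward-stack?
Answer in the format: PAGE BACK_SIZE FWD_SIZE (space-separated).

After 1 (visit(C)): cur=C back=1 fwd=0
After 2 (back): cur=HOME back=0 fwd=1
After 3 (visit(E)): cur=E back=1 fwd=0
After 4 (visit(P)): cur=P back=2 fwd=0
After 5 (back): cur=E back=1 fwd=1
After 6 (visit(M)): cur=M back=2 fwd=0
After 7 (visit(K)): cur=K back=3 fwd=0
After 8 (visit(L)): cur=L back=4 fwd=0

L 4 0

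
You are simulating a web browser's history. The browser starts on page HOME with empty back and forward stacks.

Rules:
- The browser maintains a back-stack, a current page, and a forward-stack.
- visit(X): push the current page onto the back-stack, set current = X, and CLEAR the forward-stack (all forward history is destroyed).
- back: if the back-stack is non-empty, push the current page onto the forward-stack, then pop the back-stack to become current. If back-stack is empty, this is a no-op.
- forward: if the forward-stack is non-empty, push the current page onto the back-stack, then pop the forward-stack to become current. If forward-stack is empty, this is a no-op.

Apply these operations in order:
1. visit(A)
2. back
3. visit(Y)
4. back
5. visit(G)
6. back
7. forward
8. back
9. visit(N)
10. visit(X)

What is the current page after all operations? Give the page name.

Answer: X

Derivation:
After 1 (visit(A)): cur=A back=1 fwd=0
After 2 (back): cur=HOME back=0 fwd=1
After 3 (visit(Y)): cur=Y back=1 fwd=0
After 4 (back): cur=HOME back=0 fwd=1
After 5 (visit(G)): cur=G back=1 fwd=0
After 6 (back): cur=HOME back=0 fwd=1
After 7 (forward): cur=G back=1 fwd=0
After 8 (back): cur=HOME back=0 fwd=1
After 9 (visit(N)): cur=N back=1 fwd=0
After 10 (visit(X)): cur=X back=2 fwd=0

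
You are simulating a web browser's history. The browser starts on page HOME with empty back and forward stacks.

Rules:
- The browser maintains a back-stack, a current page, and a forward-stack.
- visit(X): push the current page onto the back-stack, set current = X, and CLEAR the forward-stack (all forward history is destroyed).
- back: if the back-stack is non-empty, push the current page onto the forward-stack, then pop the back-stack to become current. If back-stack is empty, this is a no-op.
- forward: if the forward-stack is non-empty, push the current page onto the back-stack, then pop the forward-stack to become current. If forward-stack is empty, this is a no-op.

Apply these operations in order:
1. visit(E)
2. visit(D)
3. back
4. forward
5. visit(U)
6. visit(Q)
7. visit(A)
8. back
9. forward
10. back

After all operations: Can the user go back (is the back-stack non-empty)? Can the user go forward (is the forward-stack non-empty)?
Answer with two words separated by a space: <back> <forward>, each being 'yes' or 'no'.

Answer: yes yes

Derivation:
After 1 (visit(E)): cur=E back=1 fwd=0
After 2 (visit(D)): cur=D back=2 fwd=0
After 3 (back): cur=E back=1 fwd=1
After 4 (forward): cur=D back=2 fwd=0
After 5 (visit(U)): cur=U back=3 fwd=0
After 6 (visit(Q)): cur=Q back=4 fwd=0
After 7 (visit(A)): cur=A back=5 fwd=0
After 8 (back): cur=Q back=4 fwd=1
After 9 (forward): cur=A back=5 fwd=0
After 10 (back): cur=Q back=4 fwd=1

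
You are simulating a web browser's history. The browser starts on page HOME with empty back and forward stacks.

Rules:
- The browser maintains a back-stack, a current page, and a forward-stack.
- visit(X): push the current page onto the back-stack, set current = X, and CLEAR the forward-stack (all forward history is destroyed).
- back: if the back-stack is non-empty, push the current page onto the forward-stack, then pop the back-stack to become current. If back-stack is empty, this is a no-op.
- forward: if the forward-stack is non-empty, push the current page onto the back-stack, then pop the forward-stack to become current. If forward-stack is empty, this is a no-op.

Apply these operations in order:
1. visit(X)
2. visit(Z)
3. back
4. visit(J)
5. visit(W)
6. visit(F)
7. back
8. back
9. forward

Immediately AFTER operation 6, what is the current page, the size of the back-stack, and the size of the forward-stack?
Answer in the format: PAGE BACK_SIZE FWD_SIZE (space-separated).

After 1 (visit(X)): cur=X back=1 fwd=0
After 2 (visit(Z)): cur=Z back=2 fwd=0
After 3 (back): cur=X back=1 fwd=1
After 4 (visit(J)): cur=J back=2 fwd=0
After 5 (visit(W)): cur=W back=3 fwd=0
After 6 (visit(F)): cur=F back=4 fwd=0

F 4 0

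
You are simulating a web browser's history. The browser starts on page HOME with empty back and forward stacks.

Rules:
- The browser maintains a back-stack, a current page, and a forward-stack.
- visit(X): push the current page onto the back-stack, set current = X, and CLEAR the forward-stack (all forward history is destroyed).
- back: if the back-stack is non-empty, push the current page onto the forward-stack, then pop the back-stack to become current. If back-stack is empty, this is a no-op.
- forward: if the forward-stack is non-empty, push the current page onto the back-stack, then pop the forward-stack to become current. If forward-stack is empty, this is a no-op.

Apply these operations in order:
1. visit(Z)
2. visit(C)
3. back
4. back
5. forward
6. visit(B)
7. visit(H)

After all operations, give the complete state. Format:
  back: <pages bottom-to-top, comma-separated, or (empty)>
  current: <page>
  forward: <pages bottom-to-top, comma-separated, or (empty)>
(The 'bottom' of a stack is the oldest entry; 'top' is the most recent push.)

Answer: back: HOME,Z,B
current: H
forward: (empty)

Derivation:
After 1 (visit(Z)): cur=Z back=1 fwd=0
After 2 (visit(C)): cur=C back=2 fwd=0
After 3 (back): cur=Z back=1 fwd=1
After 4 (back): cur=HOME back=0 fwd=2
After 5 (forward): cur=Z back=1 fwd=1
After 6 (visit(B)): cur=B back=2 fwd=0
After 7 (visit(H)): cur=H back=3 fwd=0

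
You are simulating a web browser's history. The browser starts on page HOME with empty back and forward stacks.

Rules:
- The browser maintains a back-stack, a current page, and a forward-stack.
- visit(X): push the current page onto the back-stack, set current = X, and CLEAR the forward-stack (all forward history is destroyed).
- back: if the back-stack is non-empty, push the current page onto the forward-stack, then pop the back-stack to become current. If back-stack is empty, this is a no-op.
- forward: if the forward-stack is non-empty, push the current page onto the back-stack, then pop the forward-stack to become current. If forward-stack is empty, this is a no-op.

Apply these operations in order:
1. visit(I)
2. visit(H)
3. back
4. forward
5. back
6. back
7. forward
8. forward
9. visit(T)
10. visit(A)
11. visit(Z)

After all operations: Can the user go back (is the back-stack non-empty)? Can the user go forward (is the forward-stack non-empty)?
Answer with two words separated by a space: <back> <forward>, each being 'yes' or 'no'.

Answer: yes no

Derivation:
After 1 (visit(I)): cur=I back=1 fwd=0
After 2 (visit(H)): cur=H back=2 fwd=0
After 3 (back): cur=I back=1 fwd=1
After 4 (forward): cur=H back=2 fwd=0
After 5 (back): cur=I back=1 fwd=1
After 6 (back): cur=HOME back=0 fwd=2
After 7 (forward): cur=I back=1 fwd=1
After 8 (forward): cur=H back=2 fwd=0
After 9 (visit(T)): cur=T back=3 fwd=0
After 10 (visit(A)): cur=A back=4 fwd=0
After 11 (visit(Z)): cur=Z back=5 fwd=0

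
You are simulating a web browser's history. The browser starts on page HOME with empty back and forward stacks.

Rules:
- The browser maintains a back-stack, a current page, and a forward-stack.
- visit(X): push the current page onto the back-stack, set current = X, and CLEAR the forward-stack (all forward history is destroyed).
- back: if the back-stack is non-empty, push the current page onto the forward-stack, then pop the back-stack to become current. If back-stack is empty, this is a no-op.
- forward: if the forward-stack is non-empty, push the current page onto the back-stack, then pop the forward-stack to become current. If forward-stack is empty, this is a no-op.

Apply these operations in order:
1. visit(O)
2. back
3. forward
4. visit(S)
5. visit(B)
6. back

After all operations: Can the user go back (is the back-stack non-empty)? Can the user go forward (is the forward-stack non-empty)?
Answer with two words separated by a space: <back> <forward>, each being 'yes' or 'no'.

Answer: yes yes

Derivation:
After 1 (visit(O)): cur=O back=1 fwd=0
After 2 (back): cur=HOME back=0 fwd=1
After 3 (forward): cur=O back=1 fwd=0
After 4 (visit(S)): cur=S back=2 fwd=0
After 5 (visit(B)): cur=B back=3 fwd=0
After 6 (back): cur=S back=2 fwd=1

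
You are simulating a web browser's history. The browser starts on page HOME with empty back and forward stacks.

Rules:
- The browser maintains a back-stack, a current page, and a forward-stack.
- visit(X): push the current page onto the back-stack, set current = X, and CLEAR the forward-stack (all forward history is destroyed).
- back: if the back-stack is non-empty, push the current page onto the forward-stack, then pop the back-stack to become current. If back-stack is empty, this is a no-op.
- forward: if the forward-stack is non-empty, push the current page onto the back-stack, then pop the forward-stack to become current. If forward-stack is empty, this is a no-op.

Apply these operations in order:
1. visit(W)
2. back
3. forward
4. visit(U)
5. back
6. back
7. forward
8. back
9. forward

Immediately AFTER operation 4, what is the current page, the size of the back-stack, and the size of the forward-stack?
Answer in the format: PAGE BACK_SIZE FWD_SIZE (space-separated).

After 1 (visit(W)): cur=W back=1 fwd=0
After 2 (back): cur=HOME back=0 fwd=1
After 3 (forward): cur=W back=1 fwd=0
After 4 (visit(U)): cur=U back=2 fwd=0

U 2 0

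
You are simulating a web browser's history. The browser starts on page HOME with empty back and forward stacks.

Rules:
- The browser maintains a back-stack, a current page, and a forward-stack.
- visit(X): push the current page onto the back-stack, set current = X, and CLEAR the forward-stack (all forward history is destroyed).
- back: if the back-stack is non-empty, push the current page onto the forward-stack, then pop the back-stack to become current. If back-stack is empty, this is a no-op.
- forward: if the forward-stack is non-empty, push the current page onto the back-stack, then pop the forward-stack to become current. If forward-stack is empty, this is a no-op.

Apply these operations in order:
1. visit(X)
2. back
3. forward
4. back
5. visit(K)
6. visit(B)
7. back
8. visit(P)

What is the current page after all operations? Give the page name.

After 1 (visit(X)): cur=X back=1 fwd=0
After 2 (back): cur=HOME back=0 fwd=1
After 3 (forward): cur=X back=1 fwd=0
After 4 (back): cur=HOME back=0 fwd=1
After 5 (visit(K)): cur=K back=1 fwd=0
After 6 (visit(B)): cur=B back=2 fwd=0
After 7 (back): cur=K back=1 fwd=1
After 8 (visit(P)): cur=P back=2 fwd=0

Answer: P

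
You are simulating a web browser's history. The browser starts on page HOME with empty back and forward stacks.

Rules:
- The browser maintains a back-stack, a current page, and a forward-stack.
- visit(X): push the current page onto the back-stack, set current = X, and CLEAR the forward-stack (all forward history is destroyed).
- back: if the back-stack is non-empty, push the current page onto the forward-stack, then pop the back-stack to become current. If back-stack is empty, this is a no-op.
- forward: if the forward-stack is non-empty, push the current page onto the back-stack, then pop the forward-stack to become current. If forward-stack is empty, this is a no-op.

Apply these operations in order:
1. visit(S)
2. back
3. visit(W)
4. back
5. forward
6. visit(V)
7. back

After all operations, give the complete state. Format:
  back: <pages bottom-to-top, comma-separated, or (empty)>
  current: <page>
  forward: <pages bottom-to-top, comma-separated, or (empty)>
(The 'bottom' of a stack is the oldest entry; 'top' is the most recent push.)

After 1 (visit(S)): cur=S back=1 fwd=0
After 2 (back): cur=HOME back=0 fwd=1
After 3 (visit(W)): cur=W back=1 fwd=0
After 4 (back): cur=HOME back=0 fwd=1
After 5 (forward): cur=W back=1 fwd=0
After 6 (visit(V)): cur=V back=2 fwd=0
After 7 (back): cur=W back=1 fwd=1

Answer: back: HOME
current: W
forward: V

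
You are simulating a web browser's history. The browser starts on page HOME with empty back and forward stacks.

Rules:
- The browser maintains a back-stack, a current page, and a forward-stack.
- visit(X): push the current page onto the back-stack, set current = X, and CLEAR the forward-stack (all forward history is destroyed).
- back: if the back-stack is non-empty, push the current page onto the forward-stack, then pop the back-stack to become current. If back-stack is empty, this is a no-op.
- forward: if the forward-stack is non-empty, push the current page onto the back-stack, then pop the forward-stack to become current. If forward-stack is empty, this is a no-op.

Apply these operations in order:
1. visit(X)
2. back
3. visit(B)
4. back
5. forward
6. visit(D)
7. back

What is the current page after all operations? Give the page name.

After 1 (visit(X)): cur=X back=1 fwd=0
After 2 (back): cur=HOME back=0 fwd=1
After 3 (visit(B)): cur=B back=1 fwd=0
After 4 (back): cur=HOME back=0 fwd=1
After 5 (forward): cur=B back=1 fwd=0
After 6 (visit(D)): cur=D back=2 fwd=0
After 7 (back): cur=B back=1 fwd=1

Answer: B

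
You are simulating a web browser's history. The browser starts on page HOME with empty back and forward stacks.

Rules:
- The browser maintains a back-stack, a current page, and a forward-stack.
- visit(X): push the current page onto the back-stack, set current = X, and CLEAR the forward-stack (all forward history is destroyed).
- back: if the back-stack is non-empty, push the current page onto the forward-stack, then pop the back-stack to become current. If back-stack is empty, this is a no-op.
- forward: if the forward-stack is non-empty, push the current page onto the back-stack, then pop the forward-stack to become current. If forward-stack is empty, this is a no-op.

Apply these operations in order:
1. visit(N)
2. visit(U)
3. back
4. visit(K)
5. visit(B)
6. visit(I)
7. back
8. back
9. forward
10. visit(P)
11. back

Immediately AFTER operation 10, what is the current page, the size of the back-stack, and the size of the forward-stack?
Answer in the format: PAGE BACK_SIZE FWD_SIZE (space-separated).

After 1 (visit(N)): cur=N back=1 fwd=0
After 2 (visit(U)): cur=U back=2 fwd=0
After 3 (back): cur=N back=1 fwd=1
After 4 (visit(K)): cur=K back=2 fwd=0
After 5 (visit(B)): cur=B back=3 fwd=0
After 6 (visit(I)): cur=I back=4 fwd=0
After 7 (back): cur=B back=3 fwd=1
After 8 (back): cur=K back=2 fwd=2
After 9 (forward): cur=B back=3 fwd=1
After 10 (visit(P)): cur=P back=4 fwd=0

P 4 0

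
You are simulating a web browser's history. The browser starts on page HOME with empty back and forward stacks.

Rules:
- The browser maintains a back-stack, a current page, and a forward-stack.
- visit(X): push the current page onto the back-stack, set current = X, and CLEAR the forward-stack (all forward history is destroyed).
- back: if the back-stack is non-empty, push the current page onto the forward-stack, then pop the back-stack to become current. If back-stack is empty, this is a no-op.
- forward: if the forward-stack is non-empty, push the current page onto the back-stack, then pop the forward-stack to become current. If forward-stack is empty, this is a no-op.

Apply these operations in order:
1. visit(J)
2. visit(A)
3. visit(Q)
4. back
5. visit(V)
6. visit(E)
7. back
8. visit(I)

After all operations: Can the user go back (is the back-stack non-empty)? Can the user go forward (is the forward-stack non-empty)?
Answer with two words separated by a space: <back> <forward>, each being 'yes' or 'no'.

Answer: yes no

Derivation:
After 1 (visit(J)): cur=J back=1 fwd=0
After 2 (visit(A)): cur=A back=2 fwd=0
After 3 (visit(Q)): cur=Q back=3 fwd=0
After 4 (back): cur=A back=2 fwd=1
After 5 (visit(V)): cur=V back=3 fwd=0
After 6 (visit(E)): cur=E back=4 fwd=0
After 7 (back): cur=V back=3 fwd=1
After 8 (visit(I)): cur=I back=4 fwd=0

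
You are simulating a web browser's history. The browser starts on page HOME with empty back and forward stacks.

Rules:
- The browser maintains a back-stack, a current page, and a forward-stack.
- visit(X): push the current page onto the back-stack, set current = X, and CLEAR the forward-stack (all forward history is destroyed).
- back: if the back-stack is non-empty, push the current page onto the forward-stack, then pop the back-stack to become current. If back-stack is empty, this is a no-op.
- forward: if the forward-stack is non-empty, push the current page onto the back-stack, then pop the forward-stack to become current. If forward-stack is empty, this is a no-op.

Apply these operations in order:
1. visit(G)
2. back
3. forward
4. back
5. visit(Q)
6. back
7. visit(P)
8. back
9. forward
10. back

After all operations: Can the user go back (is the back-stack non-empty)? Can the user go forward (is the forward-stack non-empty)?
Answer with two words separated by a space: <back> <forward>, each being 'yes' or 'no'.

Answer: no yes

Derivation:
After 1 (visit(G)): cur=G back=1 fwd=0
After 2 (back): cur=HOME back=0 fwd=1
After 3 (forward): cur=G back=1 fwd=0
After 4 (back): cur=HOME back=0 fwd=1
After 5 (visit(Q)): cur=Q back=1 fwd=0
After 6 (back): cur=HOME back=0 fwd=1
After 7 (visit(P)): cur=P back=1 fwd=0
After 8 (back): cur=HOME back=0 fwd=1
After 9 (forward): cur=P back=1 fwd=0
After 10 (back): cur=HOME back=0 fwd=1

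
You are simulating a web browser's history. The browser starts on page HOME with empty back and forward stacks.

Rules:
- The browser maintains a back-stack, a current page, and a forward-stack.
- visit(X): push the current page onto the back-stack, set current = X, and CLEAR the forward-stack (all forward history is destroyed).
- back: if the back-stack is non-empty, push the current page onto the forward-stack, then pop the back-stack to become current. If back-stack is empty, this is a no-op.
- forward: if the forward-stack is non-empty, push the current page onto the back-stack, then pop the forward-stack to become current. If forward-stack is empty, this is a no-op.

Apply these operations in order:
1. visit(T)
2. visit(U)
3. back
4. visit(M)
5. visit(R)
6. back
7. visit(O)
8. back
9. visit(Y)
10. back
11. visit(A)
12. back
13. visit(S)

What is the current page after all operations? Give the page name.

Answer: S

Derivation:
After 1 (visit(T)): cur=T back=1 fwd=0
After 2 (visit(U)): cur=U back=2 fwd=0
After 3 (back): cur=T back=1 fwd=1
After 4 (visit(M)): cur=M back=2 fwd=0
After 5 (visit(R)): cur=R back=3 fwd=0
After 6 (back): cur=M back=2 fwd=1
After 7 (visit(O)): cur=O back=3 fwd=0
After 8 (back): cur=M back=2 fwd=1
After 9 (visit(Y)): cur=Y back=3 fwd=0
After 10 (back): cur=M back=2 fwd=1
After 11 (visit(A)): cur=A back=3 fwd=0
After 12 (back): cur=M back=2 fwd=1
After 13 (visit(S)): cur=S back=3 fwd=0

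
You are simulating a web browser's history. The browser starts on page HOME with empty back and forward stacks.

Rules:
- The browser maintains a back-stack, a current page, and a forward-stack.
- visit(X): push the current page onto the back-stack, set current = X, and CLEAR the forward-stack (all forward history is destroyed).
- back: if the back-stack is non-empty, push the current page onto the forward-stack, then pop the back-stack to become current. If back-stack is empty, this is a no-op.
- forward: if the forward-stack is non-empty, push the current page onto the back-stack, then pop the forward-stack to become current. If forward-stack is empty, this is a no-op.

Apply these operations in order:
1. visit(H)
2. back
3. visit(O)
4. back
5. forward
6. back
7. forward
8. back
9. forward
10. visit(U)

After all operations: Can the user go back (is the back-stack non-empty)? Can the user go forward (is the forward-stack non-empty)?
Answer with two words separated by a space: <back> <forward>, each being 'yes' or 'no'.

Answer: yes no

Derivation:
After 1 (visit(H)): cur=H back=1 fwd=0
After 2 (back): cur=HOME back=0 fwd=1
After 3 (visit(O)): cur=O back=1 fwd=0
After 4 (back): cur=HOME back=0 fwd=1
After 5 (forward): cur=O back=1 fwd=0
After 6 (back): cur=HOME back=0 fwd=1
After 7 (forward): cur=O back=1 fwd=0
After 8 (back): cur=HOME back=0 fwd=1
After 9 (forward): cur=O back=1 fwd=0
After 10 (visit(U)): cur=U back=2 fwd=0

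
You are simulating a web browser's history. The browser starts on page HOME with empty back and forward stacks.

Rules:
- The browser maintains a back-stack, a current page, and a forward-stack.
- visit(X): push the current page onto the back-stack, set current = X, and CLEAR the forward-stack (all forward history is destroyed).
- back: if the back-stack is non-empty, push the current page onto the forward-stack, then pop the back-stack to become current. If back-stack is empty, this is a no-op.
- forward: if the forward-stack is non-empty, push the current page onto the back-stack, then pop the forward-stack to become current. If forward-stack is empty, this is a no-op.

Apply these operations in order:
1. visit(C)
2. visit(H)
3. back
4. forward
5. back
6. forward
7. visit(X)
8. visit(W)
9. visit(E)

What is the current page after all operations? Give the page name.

Answer: E

Derivation:
After 1 (visit(C)): cur=C back=1 fwd=0
After 2 (visit(H)): cur=H back=2 fwd=0
After 3 (back): cur=C back=1 fwd=1
After 4 (forward): cur=H back=2 fwd=0
After 5 (back): cur=C back=1 fwd=1
After 6 (forward): cur=H back=2 fwd=0
After 7 (visit(X)): cur=X back=3 fwd=0
After 8 (visit(W)): cur=W back=4 fwd=0
After 9 (visit(E)): cur=E back=5 fwd=0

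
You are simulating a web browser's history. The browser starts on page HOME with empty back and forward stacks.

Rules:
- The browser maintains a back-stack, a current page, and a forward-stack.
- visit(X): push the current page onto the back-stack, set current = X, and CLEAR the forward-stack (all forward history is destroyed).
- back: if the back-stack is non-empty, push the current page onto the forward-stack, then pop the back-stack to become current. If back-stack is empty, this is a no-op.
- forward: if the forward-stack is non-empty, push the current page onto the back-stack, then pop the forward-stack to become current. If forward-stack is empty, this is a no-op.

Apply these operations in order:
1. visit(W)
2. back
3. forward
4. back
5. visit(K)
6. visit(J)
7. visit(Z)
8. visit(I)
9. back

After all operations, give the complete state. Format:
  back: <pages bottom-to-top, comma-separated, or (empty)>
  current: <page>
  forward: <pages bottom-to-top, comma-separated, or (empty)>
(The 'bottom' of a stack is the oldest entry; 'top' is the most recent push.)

Answer: back: HOME,K,J
current: Z
forward: I

Derivation:
After 1 (visit(W)): cur=W back=1 fwd=0
After 2 (back): cur=HOME back=0 fwd=1
After 3 (forward): cur=W back=1 fwd=0
After 4 (back): cur=HOME back=0 fwd=1
After 5 (visit(K)): cur=K back=1 fwd=0
After 6 (visit(J)): cur=J back=2 fwd=0
After 7 (visit(Z)): cur=Z back=3 fwd=0
After 8 (visit(I)): cur=I back=4 fwd=0
After 9 (back): cur=Z back=3 fwd=1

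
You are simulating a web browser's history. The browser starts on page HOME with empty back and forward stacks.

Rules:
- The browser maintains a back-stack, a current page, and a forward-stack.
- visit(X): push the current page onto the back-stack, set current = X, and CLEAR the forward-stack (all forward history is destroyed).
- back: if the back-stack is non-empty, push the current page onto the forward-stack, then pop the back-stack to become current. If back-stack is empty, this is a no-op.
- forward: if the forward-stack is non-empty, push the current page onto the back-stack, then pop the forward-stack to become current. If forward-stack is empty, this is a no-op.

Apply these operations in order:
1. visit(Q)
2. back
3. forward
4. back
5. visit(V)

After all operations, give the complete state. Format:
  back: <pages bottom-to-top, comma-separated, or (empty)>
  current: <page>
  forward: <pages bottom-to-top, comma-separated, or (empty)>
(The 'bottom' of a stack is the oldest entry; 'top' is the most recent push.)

After 1 (visit(Q)): cur=Q back=1 fwd=0
After 2 (back): cur=HOME back=0 fwd=1
After 3 (forward): cur=Q back=1 fwd=0
After 4 (back): cur=HOME back=0 fwd=1
After 5 (visit(V)): cur=V back=1 fwd=0

Answer: back: HOME
current: V
forward: (empty)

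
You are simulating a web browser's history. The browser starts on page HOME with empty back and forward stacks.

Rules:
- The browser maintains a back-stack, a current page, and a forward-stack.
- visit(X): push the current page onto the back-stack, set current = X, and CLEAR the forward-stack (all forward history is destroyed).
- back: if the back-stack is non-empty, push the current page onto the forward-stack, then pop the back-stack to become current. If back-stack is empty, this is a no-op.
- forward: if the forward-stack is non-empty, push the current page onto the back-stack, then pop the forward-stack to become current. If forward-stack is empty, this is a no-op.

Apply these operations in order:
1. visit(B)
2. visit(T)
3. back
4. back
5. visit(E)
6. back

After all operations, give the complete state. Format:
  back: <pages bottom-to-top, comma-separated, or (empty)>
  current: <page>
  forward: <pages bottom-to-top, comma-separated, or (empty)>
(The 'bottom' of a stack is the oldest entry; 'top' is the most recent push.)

Answer: back: (empty)
current: HOME
forward: E

Derivation:
After 1 (visit(B)): cur=B back=1 fwd=0
After 2 (visit(T)): cur=T back=2 fwd=0
After 3 (back): cur=B back=1 fwd=1
After 4 (back): cur=HOME back=0 fwd=2
After 5 (visit(E)): cur=E back=1 fwd=0
After 6 (back): cur=HOME back=0 fwd=1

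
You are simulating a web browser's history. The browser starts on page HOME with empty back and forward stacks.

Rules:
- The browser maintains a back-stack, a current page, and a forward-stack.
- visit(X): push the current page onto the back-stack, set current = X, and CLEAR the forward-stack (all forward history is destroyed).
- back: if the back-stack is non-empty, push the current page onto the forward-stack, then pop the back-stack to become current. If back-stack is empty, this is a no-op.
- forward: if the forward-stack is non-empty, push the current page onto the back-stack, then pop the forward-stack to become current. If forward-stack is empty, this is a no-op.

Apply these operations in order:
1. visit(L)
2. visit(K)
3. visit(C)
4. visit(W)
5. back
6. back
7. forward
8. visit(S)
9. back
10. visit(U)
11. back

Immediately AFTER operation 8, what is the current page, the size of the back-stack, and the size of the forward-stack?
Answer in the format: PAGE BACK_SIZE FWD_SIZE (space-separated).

After 1 (visit(L)): cur=L back=1 fwd=0
After 2 (visit(K)): cur=K back=2 fwd=0
After 3 (visit(C)): cur=C back=3 fwd=0
After 4 (visit(W)): cur=W back=4 fwd=0
After 5 (back): cur=C back=3 fwd=1
After 6 (back): cur=K back=2 fwd=2
After 7 (forward): cur=C back=3 fwd=1
After 8 (visit(S)): cur=S back=4 fwd=0

S 4 0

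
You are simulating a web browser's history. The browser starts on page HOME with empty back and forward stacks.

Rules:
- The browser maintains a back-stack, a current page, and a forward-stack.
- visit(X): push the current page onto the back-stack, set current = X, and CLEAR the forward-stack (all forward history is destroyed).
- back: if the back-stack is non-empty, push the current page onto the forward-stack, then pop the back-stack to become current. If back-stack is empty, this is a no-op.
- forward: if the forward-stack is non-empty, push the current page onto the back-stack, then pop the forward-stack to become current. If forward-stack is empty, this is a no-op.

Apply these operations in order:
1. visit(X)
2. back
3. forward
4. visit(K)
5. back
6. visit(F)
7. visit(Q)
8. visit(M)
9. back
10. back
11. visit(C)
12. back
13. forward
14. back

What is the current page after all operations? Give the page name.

Answer: F

Derivation:
After 1 (visit(X)): cur=X back=1 fwd=0
After 2 (back): cur=HOME back=0 fwd=1
After 3 (forward): cur=X back=1 fwd=0
After 4 (visit(K)): cur=K back=2 fwd=0
After 5 (back): cur=X back=1 fwd=1
After 6 (visit(F)): cur=F back=2 fwd=0
After 7 (visit(Q)): cur=Q back=3 fwd=0
After 8 (visit(M)): cur=M back=4 fwd=0
After 9 (back): cur=Q back=3 fwd=1
After 10 (back): cur=F back=2 fwd=2
After 11 (visit(C)): cur=C back=3 fwd=0
After 12 (back): cur=F back=2 fwd=1
After 13 (forward): cur=C back=3 fwd=0
After 14 (back): cur=F back=2 fwd=1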